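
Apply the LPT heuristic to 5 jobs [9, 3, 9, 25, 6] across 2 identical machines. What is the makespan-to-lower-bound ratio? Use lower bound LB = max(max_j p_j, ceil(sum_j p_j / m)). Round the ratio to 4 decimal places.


LPT order: [25, 9, 9, 6, 3]
Machine loads after assignment: [25, 27]
LPT makespan = 27
Lower bound = max(max_job, ceil(total/2)) = max(25, 26) = 26
Ratio = 27 / 26 = 1.0385

1.0385


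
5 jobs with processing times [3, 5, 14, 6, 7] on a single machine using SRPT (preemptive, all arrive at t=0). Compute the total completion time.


Since all jobs arrive at t=0, SRPT equals SPT ordering.
SPT order: [3, 5, 6, 7, 14]
Completion times:
  Job 1: p=3, C=3
  Job 2: p=5, C=8
  Job 3: p=6, C=14
  Job 4: p=7, C=21
  Job 5: p=14, C=35
Total completion time = 3 + 8 + 14 + 21 + 35 = 81

81


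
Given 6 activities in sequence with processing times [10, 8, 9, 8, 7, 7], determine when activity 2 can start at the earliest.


Activity 2 starts after activities 1 through 1 complete.
Predecessor durations: [10]
ES = 10 = 10

10


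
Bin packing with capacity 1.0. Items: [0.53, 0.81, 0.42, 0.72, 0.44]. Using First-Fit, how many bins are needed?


Place items sequentially using First-Fit:
  Item 0.53 -> new Bin 1
  Item 0.81 -> new Bin 2
  Item 0.42 -> Bin 1 (now 0.95)
  Item 0.72 -> new Bin 3
  Item 0.44 -> new Bin 4
Total bins used = 4

4


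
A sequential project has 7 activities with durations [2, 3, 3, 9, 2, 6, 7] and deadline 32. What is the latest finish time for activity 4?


LF(activity 4) = deadline - sum of successor durations
Successors: activities 5 through 7 with durations [2, 6, 7]
Sum of successor durations = 15
LF = 32 - 15 = 17

17


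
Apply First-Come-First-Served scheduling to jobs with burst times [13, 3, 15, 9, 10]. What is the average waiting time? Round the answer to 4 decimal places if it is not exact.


FCFS order (as given): [13, 3, 15, 9, 10]
Waiting times:
  Job 1: wait = 0
  Job 2: wait = 13
  Job 3: wait = 16
  Job 4: wait = 31
  Job 5: wait = 40
Sum of waiting times = 100
Average waiting time = 100/5 = 20.0

20.0


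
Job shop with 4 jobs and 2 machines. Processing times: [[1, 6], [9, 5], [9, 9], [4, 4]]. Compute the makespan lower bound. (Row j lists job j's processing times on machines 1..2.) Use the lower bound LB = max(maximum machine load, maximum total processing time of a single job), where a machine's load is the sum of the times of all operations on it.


Machine loads:
  Machine 1: 1 + 9 + 9 + 4 = 23
  Machine 2: 6 + 5 + 9 + 4 = 24
Max machine load = 24
Job totals:
  Job 1: 7
  Job 2: 14
  Job 3: 18
  Job 4: 8
Max job total = 18
Lower bound = max(24, 18) = 24

24


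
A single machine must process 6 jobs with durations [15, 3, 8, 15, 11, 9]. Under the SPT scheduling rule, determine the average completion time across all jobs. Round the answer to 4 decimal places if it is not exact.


Sort jobs by processing time (SPT order): [3, 8, 9, 11, 15, 15]
Compute completion times sequentially:
  Job 1: processing = 3, completes at 3
  Job 2: processing = 8, completes at 11
  Job 3: processing = 9, completes at 20
  Job 4: processing = 11, completes at 31
  Job 5: processing = 15, completes at 46
  Job 6: processing = 15, completes at 61
Sum of completion times = 172
Average completion time = 172/6 = 28.6667

28.6667


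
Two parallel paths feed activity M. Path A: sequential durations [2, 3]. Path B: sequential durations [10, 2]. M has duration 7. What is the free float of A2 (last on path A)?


ES(A2) = sum of predecessors on chain A = 2
EF(A2) = ES + duration = 2 + 3 = 5
Successor of A2 is M. ES(M) = max(sum(A), sum(B)) = max(5, 12) = 12
Free float = ES(successor) - EF(current) = 12 - 5 = 7

7


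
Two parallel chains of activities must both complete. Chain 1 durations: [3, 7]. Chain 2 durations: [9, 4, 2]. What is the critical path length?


Path A total = 3 + 7 = 10
Path B total = 9 + 4 + 2 = 15
Critical path = longest path = max(10, 15) = 15

15


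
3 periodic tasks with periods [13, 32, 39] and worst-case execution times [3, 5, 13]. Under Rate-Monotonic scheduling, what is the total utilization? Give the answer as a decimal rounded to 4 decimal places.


Compute individual utilizations (exact fractions):
  Task 1: C/T = 3/13 (approx. 0.2308)
  Task 2: C/T = 5/32 (approx. 0.1563)
  Task 3: C/T = 13/39 = 1/3 (approx. 0.3333)
Total utilization U = 3/13 + 5/32 + 1/3 = 899/1248
Rounded to 4 decimal places: U = 0.7204
RM (Liu & Layland) bound for 3 tasks = 0.779763; compare with U = 899/1248 (approx. 0.720353)
U <= bound, so schedulable by RM sufficient condition.

0.7204


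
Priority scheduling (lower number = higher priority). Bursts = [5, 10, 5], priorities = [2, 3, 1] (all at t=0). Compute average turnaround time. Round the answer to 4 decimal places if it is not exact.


Sort by priority (ascending = highest first):
Order: [(1, 5), (2, 5), (3, 10)]
Completion times:
  Priority 1, burst=5, C=5
  Priority 2, burst=5, C=10
  Priority 3, burst=10, C=20
Average turnaround = 35/3 = 11.6667

11.6667


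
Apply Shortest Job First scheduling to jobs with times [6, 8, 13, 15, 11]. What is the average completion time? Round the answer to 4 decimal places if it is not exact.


SJF order (ascending): [6, 8, 11, 13, 15]
Completion times:
  Job 1: burst=6, C=6
  Job 2: burst=8, C=14
  Job 3: burst=11, C=25
  Job 4: burst=13, C=38
  Job 5: burst=15, C=53
Average completion = 136/5 = 27.2

27.2


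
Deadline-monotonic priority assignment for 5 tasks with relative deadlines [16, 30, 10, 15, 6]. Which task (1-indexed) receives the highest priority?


Sort tasks by relative deadline (ascending):
  Task 5: deadline = 6
  Task 3: deadline = 10
  Task 4: deadline = 15
  Task 1: deadline = 16
  Task 2: deadline = 30
Priority order (highest first): [5, 3, 4, 1, 2]
Highest priority task = 5

5


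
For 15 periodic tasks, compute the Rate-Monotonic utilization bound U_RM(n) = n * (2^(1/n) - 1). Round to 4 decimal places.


Compute 2^(1/15) = 1.0472941228
Subtract 1: 1.0472941228 - 1 = 0.0472941228
Multiply by n: 15 * 0.0472941228 = 0.7094118420
Round to 4 dp: 0.7094

0.7094


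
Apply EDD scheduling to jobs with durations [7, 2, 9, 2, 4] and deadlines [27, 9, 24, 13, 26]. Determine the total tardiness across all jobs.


Sort by due date (EDD order): [(2, 9), (2, 13), (9, 24), (4, 26), (7, 27)]
Compute completion times and tardiness:
  Job 1: p=2, d=9, C=2, tardiness=max(0,2-9)=0
  Job 2: p=2, d=13, C=4, tardiness=max(0,4-13)=0
  Job 3: p=9, d=24, C=13, tardiness=max(0,13-24)=0
  Job 4: p=4, d=26, C=17, tardiness=max(0,17-26)=0
  Job 5: p=7, d=27, C=24, tardiness=max(0,24-27)=0
Total tardiness = 0

0


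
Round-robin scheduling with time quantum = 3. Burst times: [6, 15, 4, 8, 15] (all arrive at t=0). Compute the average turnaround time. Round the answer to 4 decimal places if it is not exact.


Time quantum = 3
Execution trace:
  J1 runs 3 units, time = 3
  J2 runs 3 units, time = 6
  J3 runs 3 units, time = 9
  J4 runs 3 units, time = 12
  J5 runs 3 units, time = 15
  J1 runs 3 units, time = 18
  J2 runs 3 units, time = 21
  J3 runs 1 units, time = 22
  J4 runs 3 units, time = 25
  J5 runs 3 units, time = 28
  J2 runs 3 units, time = 31
  J4 runs 2 units, time = 33
  J5 runs 3 units, time = 36
  J2 runs 3 units, time = 39
  J5 runs 3 units, time = 42
  J2 runs 3 units, time = 45
  J5 runs 3 units, time = 48
Finish times: [18, 45, 22, 33, 48]
Average turnaround = 166/5 = 33.2

33.2


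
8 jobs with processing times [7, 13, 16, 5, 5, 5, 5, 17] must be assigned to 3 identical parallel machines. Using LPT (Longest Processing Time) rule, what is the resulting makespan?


Sort jobs in decreasing order (LPT): [17, 16, 13, 7, 5, 5, 5, 5]
Assign each job to the least loaded machine:
  Machine 1: jobs [17, 5], load = 22
  Machine 2: jobs [16, 5, 5], load = 26
  Machine 3: jobs [13, 7, 5], load = 25
Makespan = max load = 26

26


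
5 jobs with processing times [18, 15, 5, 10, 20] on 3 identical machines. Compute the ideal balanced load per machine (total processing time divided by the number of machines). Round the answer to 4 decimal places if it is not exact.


Total processing time = 18 + 15 + 5 + 10 + 20 = 68
Number of machines = 3
Ideal balanced load = 68 / 3 = 22.6667

22.6667


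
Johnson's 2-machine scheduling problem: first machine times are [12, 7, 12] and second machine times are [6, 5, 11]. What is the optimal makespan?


Apply Johnson's rule:
  Group 1 (a <= b): []
  Group 2 (a > b): [(3, 12, 11), (1, 12, 6), (2, 7, 5)]
Optimal job order: [3, 1, 2]
Schedule:
  Job 3: M1 done at 12, M2 done at 23
  Job 1: M1 done at 24, M2 done at 30
  Job 2: M1 done at 31, M2 done at 36
Makespan = 36

36


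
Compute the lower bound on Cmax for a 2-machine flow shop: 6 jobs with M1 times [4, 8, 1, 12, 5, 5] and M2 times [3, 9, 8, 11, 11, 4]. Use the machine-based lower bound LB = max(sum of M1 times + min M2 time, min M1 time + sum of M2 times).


LB1 = sum(M1 times) + min(M2 times) = 35 + 3 = 38
LB2 = min(M1 times) + sum(M2 times) = 1 + 46 = 47
Lower bound = max(LB1, LB2) = max(38, 47) = 47

47


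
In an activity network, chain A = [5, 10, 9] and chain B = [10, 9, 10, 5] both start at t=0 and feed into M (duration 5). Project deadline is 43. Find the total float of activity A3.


Forward pass: ES(A3) = sum of predecessors on chain A = 15
EF = ES + duration = 15 + 9 = 24
Backward pass: LF(M) = deadline = 43; LS(M) = 43 - 5 = 38
LF(A3) = LS(M) - sum(successors on chain A) = 38 - 0 = 38
LS = LF - duration = 38 - 9 = 29
Total float = LS - ES = 29 - 15 = 14

14


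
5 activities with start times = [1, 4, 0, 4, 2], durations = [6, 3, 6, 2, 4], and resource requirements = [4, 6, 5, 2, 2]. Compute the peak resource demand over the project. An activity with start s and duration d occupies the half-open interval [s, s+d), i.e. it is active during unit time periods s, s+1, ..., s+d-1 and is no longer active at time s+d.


Each activity i is active on [start_i, start_i + duration_i).
Compute total resource usage per time slot:
  t=0: active resources = [5], total = 5
  t=1: active resources = [4, 5], total = 9
  t=2: active resources = [4, 5, 2], total = 11
  t=3: active resources = [4, 5, 2], total = 11
  t=4: active resources = [4, 6, 5, 2, 2], total = 19
  t=5: active resources = [4, 6, 5, 2, 2], total = 19
  t=6: active resources = [4, 6], total = 10
Peak resource demand = 19

19


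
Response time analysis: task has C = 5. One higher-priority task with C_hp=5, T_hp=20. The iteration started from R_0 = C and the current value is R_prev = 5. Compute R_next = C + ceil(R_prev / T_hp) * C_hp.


R_next = C + ceil(R_prev / T_hp) * C_hp
ceil(5 / 20) = ceil(0.25) = 1
Interference = 1 * 5 = 5
R_next = 5 + 5 = 10

10


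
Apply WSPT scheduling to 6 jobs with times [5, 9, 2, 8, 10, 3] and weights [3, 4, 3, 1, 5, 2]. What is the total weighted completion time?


Compute p/w ratios and sort ascending (WSPT): [(2, 3), (3, 2), (5, 3), (10, 5), (9, 4), (8, 1)]
Compute weighted completion times:
  Job (p=2,w=3): C=2, w*C=3*2=6
  Job (p=3,w=2): C=5, w*C=2*5=10
  Job (p=5,w=3): C=10, w*C=3*10=30
  Job (p=10,w=5): C=20, w*C=5*20=100
  Job (p=9,w=4): C=29, w*C=4*29=116
  Job (p=8,w=1): C=37, w*C=1*37=37
Total weighted completion time = 299

299


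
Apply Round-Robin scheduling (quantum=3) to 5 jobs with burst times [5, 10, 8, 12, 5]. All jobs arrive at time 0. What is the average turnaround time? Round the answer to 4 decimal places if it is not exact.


Time quantum = 3
Execution trace:
  J1 runs 3 units, time = 3
  J2 runs 3 units, time = 6
  J3 runs 3 units, time = 9
  J4 runs 3 units, time = 12
  J5 runs 3 units, time = 15
  J1 runs 2 units, time = 17
  J2 runs 3 units, time = 20
  J3 runs 3 units, time = 23
  J4 runs 3 units, time = 26
  J5 runs 2 units, time = 28
  J2 runs 3 units, time = 31
  J3 runs 2 units, time = 33
  J4 runs 3 units, time = 36
  J2 runs 1 units, time = 37
  J4 runs 3 units, time = 40
Finish times: [17, 37, 33, 40, 28]
Average turnaround = 155/5 = 31.0

31.0


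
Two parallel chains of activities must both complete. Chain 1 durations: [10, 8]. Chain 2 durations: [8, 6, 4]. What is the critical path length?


Path A total = 10 + 8 = 18
Path B total = 8 + 6 + 4 = 18
Critical path = longest path = max(18, 18) = 18

18


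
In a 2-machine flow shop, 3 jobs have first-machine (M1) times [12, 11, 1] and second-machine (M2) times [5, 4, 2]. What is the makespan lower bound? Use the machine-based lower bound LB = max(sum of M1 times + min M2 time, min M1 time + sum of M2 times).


LB1 = sum(M1 times) + min(M2 times) = 24 + 2 = 26
LB2 = min(M1 times) + sum(M2 times) = 1 + 11 = 12
Lower bound = max(LB1, LB2) = max(26, 12) = 26

26


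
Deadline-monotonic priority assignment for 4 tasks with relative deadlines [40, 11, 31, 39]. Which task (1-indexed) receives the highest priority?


Sort tasks by relative deadline (ascending):
  Task 2: deadline = 11
  Task 3: deadline = 31
  Task 4: deadline = 39
  Task 1: deadline = 40
Priority order (highest first): [2, 3, 4, 1]
Highest priority task = 2

2


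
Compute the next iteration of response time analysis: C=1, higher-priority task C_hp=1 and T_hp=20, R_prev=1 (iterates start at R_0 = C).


R_next = C + ceil(R_prev / T_hp) * C_hp
ceil(1 / 20) = ceil(0.05) = 1
Interference = 1 * 1 = 1
R_next = 1 + 1 = 2

2


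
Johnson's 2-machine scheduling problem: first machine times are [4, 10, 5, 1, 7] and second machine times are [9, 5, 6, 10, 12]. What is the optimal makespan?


Apply Johnson's rule:
  Group 1 (a <= b): [(4, 1, 10), (1, 4, 9), (3, 5, 6), (5, 7, 12)]
  Group 2 (a > b): [(2, 10, 5)]
Optimal job order: [4, 1, 3, 5, 2]
Schedule:
  Job 4: M1 done at 1, M2 done at 11
  Job 1: M1 done at 5, M2 done at 20
  Job 3: M1 done at 10, M2 done at 26
  Job 5: M1 done at 17, M2 done at 38
  Job 2: M1 done at 27, M2 done at 43
Makespan = 43

43


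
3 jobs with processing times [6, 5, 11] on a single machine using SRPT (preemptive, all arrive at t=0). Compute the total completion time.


Since all jobs arrive at t=0, SRPT equals SPT ordering.
SPT order: [5, 6, 11]
Completion times:
  Job 1: p=5, C=5
  Job 2: p=6, C=11
  Job 3: p=11, C=22
Total completion time = 5 + 11 + 22 = 38

38


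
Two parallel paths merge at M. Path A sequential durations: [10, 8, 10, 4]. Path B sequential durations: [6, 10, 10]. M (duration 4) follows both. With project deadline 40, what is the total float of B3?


Forward pass: ES(B3) = sum of predecessors on chain B = 16
EF = ES + duration = 16 + 10 = 26
Backward pass: LF(M) = deadline = 40; LS(M) = 40 - 4 = 36
LF(B3) = LS(M) - sum(successors on chain B) = 36 - 0 = 36
LS = LF - duration = 36 - 10 = 26
Total float = LS - ES = 26 - 16 = 10

10


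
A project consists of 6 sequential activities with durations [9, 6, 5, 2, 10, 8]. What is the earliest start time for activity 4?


Activity 4 starts after activities 1 through 3 complete.
Predecessor durations: [9, 6, 5]
ES = 9 + 6 + 5 = 20

20


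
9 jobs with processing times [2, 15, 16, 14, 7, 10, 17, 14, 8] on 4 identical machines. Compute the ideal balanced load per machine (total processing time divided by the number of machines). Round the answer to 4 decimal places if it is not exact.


Total processing time = 2 + 15 + 16 + 14 + 7 + 10 + 17 + 14 + 8 = 103
Number of machines = 4
Ideal balanced load = 103 / 4 = 25.75

25.75


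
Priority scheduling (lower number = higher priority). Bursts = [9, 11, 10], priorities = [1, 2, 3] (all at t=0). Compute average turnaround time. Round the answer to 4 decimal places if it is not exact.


Sort by priority (ascending = highest first):
Order: [(1, 9), (2, 11), (3, 10)]
Completion times:
  Priority 1, burst=9, C=9
  Priority 2, burst=11, C=20
  Priority 3, burst=10, C=30
Average turnaround = 59/3 = 19.6667

19.6667


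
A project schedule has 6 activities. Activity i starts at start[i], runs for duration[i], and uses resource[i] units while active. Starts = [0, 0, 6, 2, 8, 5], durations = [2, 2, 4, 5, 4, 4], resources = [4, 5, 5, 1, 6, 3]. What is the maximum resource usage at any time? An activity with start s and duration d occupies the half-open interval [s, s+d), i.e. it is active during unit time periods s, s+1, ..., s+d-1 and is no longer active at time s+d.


Each activity i is active on [start_i, start_i + duration_i).
Compute total resource usage per time slot:
  t=0: active resources = [4, 5], total = 9
  t=1: active resources = [4, 5], total = 9
  t=2: active resources = [1], total = 1
  t=3: active resources = [1], total = 1
  t=4: active resources = [1], total = 1
  t=5: active resources = [1, 3], total = 4
  t=6: active resources = [5, 1, 3], total = 9
  t=7: active resources = [5, 3], total = 8
  t=8: active resources = [5, 6, 3], total = 14
  t=9: active resources = [5, 6], total = 11
  t=10: active resources = [6], total = 6
  t=11: active resources = [6], total = 6
Peak resource demand = 14

14


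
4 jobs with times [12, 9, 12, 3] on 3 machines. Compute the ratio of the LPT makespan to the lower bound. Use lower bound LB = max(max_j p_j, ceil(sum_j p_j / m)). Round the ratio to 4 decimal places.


LPT order: [12, 12, 9, 3]
Machine loads after assignment: [12, 12, 12]
LPT makespan = 12
Lower bound = max(max_job, ceil(total/3)) = max(12, 12) = 12
Ratio = 12 / 12 = 1.0

1.0


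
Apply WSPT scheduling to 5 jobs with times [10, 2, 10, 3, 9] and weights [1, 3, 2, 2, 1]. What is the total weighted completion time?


Compute p/w ratios and sort ascending (WSPT): [(2, 3), (3, 2), (10, 2), (9, 1), (10, 1)]
Compute weighted completion times:
  Job (p=2,w=3): C=2, w*C=3*2=6
  Job (p=3,w=2): C=5, w*C=2*5=10
  Job (p=10,w=2): C=15, w*C=2*15=30
  Job (p=9,w=1): C=24, w*C=1*24=24
  Job (p=10,w=1): C=34, w*C=1*34=34
Total weighted completion time = 104

104


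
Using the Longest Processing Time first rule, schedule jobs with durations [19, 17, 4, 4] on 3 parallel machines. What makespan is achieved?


Sort jobs in decreasing order (LPT): [19, 17, 4, 4]
Assign each job to the least loaded machine:
  Machine 1: jobs [19], load = 19
  Machine 2: jobs [17], load = 17
  Machine 3: jobs [4, 4], load = 8
Makespan = max load = 19

19


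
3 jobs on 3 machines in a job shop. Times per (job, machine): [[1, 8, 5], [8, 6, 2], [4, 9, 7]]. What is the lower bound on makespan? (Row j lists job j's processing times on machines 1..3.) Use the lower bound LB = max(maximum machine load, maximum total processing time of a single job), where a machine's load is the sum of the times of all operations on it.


Machine loads:
  Machine 1: 1 + 8 + 4 = 13
  Machine 2: 8 + 6 + 9 = 23
  Machine 3: 5 + 2 + 7 = 14
Max machine load = 23
Job totals:
  Job 1: 14
  Job 2: 16
  Job 3: 20
Max job total = 20
Lower bound = max(23, 20) = 23

23


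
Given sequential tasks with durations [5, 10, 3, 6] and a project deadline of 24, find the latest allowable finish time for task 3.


LF(activity 3) = deadline - sum of successor durations
Successors: activities 4 through 4 with durations [6]
Sum of successor durations = 6
LF = 24 - 6 = 18

18


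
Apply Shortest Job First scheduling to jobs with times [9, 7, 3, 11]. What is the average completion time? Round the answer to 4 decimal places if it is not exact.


SJF order (ascending): [3, 7, 9, 11]
Completion times:
  Job 1: burst=3, C=3
  Job 2: burst=7, C=10
  Job 3: burst=9, C=19
  Job 4: burst=11, C=30
Average completion = 62/4 = 15.5

15.5


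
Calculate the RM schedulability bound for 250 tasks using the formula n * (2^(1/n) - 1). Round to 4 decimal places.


Compute 2^(1/250) = 1.0027764359
Subtract 1: 1.0027764359 - 1 = 0.0027764359
Multiply by n: 250 * 0.0027764359 = 0.6941089750
Round to 4 dp: 0.6941

0.6941


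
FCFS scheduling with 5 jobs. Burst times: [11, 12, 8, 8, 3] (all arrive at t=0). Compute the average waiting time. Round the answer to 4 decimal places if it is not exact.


FCFS order (as given): [11, 12, 8, 8, 3]
Waiting times:
  Job 1: wait = 0
  Job 2: wait = 11
  Job 3: wait = 23
  Job 4: wait = 31
  Job 5: wait = 39
Sum of waiting times = 104
Average waiting time = 104/5 = 20.8

20.8


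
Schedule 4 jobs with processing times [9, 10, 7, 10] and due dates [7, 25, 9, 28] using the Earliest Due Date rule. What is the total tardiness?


Sort by due date (EDD order): [(9, 7), (7, 9), (10, 25), (10, 28)]
Compute completion times and tardiness:
  Job 1: p=9, d=7, C=9, tardiness=max(0,9-7)=2
  Job 2: p=7, d=9, C=16, tardiness=max(0,16-9)=7
  Job 3: p=10, d=25, C=26, tardiness=max(0,26-25)=1
  Job 4: p=10, d=28, C=36, tardiness=max(0,36-28)=8
Total tardiness = 18

18


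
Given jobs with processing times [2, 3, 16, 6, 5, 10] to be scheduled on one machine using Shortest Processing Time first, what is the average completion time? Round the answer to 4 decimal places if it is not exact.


Sort jobs by processing time (SPT order): [2, 3, 5, 6, 10, 16]
Compute completion times sequentially:
  Job 1: processing = 2, completes at 2
  Job 2: processing = 3, completes at 5
  Job 3: processing = 5, completes at 10
  Job 4: processing = 6, completes at 16
  Job 5: processing = 10, completes at 26
  Job 6: processing = 16, completes at 42
Sum of completion times = 101
Average completion time = 101/6 = 16.8333

16.8333


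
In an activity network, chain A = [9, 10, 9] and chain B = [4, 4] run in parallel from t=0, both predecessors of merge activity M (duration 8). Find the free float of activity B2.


ES(B2) = sum of predecessors on chain B = 4
EF(B2) = ES + duration = 4 + 4 = 8
Successor of B2 is M. ES(M) = max(sum(A), sum(B)) = max(28, 8) = 28
Free float = ES(successor) - EF(current) = 28 - 8 = 20

20


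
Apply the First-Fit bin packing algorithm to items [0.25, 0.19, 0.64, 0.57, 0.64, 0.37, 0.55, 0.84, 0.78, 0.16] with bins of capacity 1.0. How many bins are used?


Place items sequentially using First-Fit:
  Item 0.25 -> new Bin 1
  Item 0.19 -> Bin 1 (now 0.44)
  Item 0.64 -> new Bin 2
  Item 0.57 -> new Bin 3
  Item 0.64 -> new Bin 4
  Item 0.37 -> Bin 1 (now 0.81)
  Item 0.55 -> new Bin 5
  Item 0.84 -> new Bin 6
  Item 0.78 -> new Bin 7
  Item 0.16 -> Bin 1 (now 0.97)
Total bins used = 7

7


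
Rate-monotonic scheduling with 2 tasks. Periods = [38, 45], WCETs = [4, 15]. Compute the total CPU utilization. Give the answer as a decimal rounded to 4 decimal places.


Compute individual utilizations (exact fractions):
  Task 1: C/T = 4/38 = 2/19 (approx. 0.1053)
  Task 2: C/T = 15/45 = 1/3 (approx. 0.3333)
Total utilization U = 2/19 + 1/3 = 25/57
Rounded to 4 decimal places: U = 0.4386
RM (Liu & Layland) bound for 2 tasks = 0.828427; compare with U = 25/57 (approx. 0.438596)
U <= bound, so schedulable by RM sufficient condition.

0.4386


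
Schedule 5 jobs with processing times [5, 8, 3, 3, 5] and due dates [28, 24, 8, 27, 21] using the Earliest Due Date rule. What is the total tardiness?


Sort by due date (EDD order): [(3, 8), (5, 21), (8, 24), (3, 27), (5, 28)]
Compute completion times and tardiness:
  Job 1: p=3, d=8, C=3, tardiness=max(0,3-8)=0
  Job 2: p=5, d=21, C=8, tardiness=max(0,8-21)=0
  Job 3: p=8, d=24, C=16, tardiness=max(0,16-24)=0
  Job 4: p=3, d=27, C=19, tardiness=max(0,19-27)=0
  Job 5: p=5, d=28, C=24, tardiness=max(0,24-28)=0
Total tardiness = 0

0


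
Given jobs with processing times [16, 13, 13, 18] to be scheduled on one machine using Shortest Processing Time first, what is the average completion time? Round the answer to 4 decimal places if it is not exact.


Sort jobs by processing time (SPT order): [13, 13, 16, 18]
Compute completion times sequentially:
  Job 1: processing = 13, completes at 13
  Job 2: processing = 13, completes at 26
  Job 3: processing = 16, completes at 42
  Job 4: processing = 18, completes at 60
Sum of completion times = 141
Average completion time = 141/4 = 35.25

35.25


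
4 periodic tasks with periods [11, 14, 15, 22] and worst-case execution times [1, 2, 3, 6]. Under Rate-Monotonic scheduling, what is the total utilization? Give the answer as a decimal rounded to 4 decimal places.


Compute individual utilizations (exact fractions):
  Task 1: C/T = 1/11 (approx. 0.0909)
  Task 2: C/T = 2/14 = 1/7 (approx. 0.1429)
  Task 3: C/T = 3/15 = 1/5 (approx. 0.2)
  Task 4: C/T = 6/22 = 3/11 (approx. 0.2727)
Total utilization U = 1/11 + 1/7 + 1/5 + 3/11 = 272/385
Rounded to 4 decimal places: U = 0.7065
RM (Liu & Layland) bound for 4 tasks = 0.756828; compare with U = 272/385 (approx. 0.706494)
U <= bound, so schedulable by RM sufficient condition.

0.7065


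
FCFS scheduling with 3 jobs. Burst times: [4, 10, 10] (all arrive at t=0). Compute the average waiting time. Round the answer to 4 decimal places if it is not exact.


FCFS order (as given): [4, 10, 10]
Waiting times:
  Job 1: wait = 0
  Job 2: wait = 4
  Job 3: wait = 14
Sum of waiting times = 18
Average waiting time = 18/3 = 6.0

6.0


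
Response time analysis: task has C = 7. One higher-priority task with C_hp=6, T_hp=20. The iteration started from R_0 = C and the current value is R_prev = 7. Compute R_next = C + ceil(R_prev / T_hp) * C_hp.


R_next = C + ceil(R_prev / T_hp) * C_hp
ceil(7 / 20) = ceil(0.35) = 1
Interference = 1 * 6 = 6
R_next = 7 + 6 = 13

13


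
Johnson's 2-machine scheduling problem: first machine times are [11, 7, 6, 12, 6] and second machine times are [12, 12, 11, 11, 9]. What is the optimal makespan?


Apply Johnson's rule:
  Group 1 (a <= b): [(3, 6, 11), (5, 6, 9), (2, 7, 12), (1, 11, 12)]
  Group 2 (a > b): [(4, 12, 11)]
Optimal job order: [3, 5, 2, 1, 4]
Schedule:
  Job 3: M1 done at 6, M2 done at 17
  Job 5: M1 done at 12, M2 done at 26
  Job 2: M1 done at 19, M2 done at 38
  Job 1: M1 done at 30, M2 done at 50
  Job 4: M1 done at 42, M2 done at 61
Makespan = 61

61


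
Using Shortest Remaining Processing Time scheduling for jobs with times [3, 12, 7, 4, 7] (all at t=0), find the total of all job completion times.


Since all jobs arrive at t=0, SRPT equals SPT ordering.
SPT order: [3, 4, 7, 7, 12]
Completion times:
  Job 1: p=3, C=3
  Job 2: p=4, C=7
  Job 3: p=7, C=14
  Job 4: p=7, C=21
  Job 5: p=12, C=33
Total completion time = 3 + 7 + 14 + 21 + 33 = 78

78


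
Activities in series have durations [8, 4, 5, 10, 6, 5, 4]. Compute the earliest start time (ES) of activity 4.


Activity 4 starts after activities 1 through 3 complete.
Predecessor durations: [8, 4, 5]
ES = 8 + 4 + 5 = 17

17


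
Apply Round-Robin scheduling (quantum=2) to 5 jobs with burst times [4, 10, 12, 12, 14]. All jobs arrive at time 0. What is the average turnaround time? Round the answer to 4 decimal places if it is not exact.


Time quantum = 2
Execution trace:
  J1 runs 2 units, time = 2
  J2 runs 2 units, time = 4
  J3 runs 2 units, time = 6
  J4 runs 2 units, time = 8
  J5 runs 2 units, time = 10
  J1 runs 2 units, time = 12
  J2 runs 2 units, time = 14
  J3 runs 2 units, time = 16
  J4 runs 2 units, time = 18
  J5 runs 2 units, time = 20
  J2 runs 2 units, time = 22
  J3 runs 2 units, time = 24
  J4 runs 2 units, time = 26
  J5 runs 2 units, time = 28
  J2 runs 2 units, time = 30
  J3 runs 2 units, time = 32
  J4 runs 2 units, time = 34
  J5 runs 2 units, time = 36
  J2 runs 2 units, time = 38
  J3 runs 2 units, time = 40
  J4 runs 2 units, time = 42
  J5 runs 2 units, time = 44
  J3 runs 2 units, time = 46
  J4 runs 2 units, time = 48
  J5 runs 2 units, time = 50
  J5 runs 2 units, time = 52
Finish times: [12, 38, 46, 48, 52]
Average turnaround = 196/5 = 39.2

39.2


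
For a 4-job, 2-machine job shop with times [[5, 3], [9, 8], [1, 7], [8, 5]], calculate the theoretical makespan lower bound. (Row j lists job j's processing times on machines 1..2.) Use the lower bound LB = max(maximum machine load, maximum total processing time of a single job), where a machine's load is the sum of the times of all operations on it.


Machine loads:
  Machine 1: 5 + 9 + 1 + 8 = 23
  Machine 2: 3 + 8 + 7 + 5 = 23
Max machine load = 23
Job totals:
  Job 1: 8
  Job 2: 17
  Job 3: 8
  Job 4: 13
Max job total = 17
Lower bound = max(23, 17) = 23

23


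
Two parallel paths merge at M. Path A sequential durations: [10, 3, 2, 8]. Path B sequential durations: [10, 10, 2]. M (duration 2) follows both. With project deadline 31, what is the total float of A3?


Forward pass: ES(A3) = sum of predecessors on chain A = 13
EF = ES + duration = 13 + 2 = 15
Backward pass: LF(M) = deadline = 31; LS(M) = 31 - 2 = 29
LF(A3) = LS(M) - sum(successors on chain A) = 29 - 8 = 21
LS = LF - duration = 21 - 2 = 19
Total float = LS - ES = 19 - 13 = 6

6


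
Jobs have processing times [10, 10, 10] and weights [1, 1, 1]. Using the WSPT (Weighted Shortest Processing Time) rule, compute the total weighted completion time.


Compute p/w ratios and sort ascending (WSPT): [(10, 1), (10, 1), (10, 1)]
Compute weighted completion times:
  Job (p=10,w=1): C=10, w*C=1*10=10
  Job (p=10,w=1): C=20, w*C=1*20=20
  Job (p=10,w=1): C=30, w*C=1*30=30
Total weighted completion time = 60

60


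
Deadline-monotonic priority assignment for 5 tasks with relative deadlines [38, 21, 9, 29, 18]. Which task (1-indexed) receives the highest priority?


Sort tasks by relative deadline (ascending):
  Task 3: deadline = 9
  Task 5: deadline = 18
  Task 2: deadline = 21
  Task 4: deadline = 29
  Task 1: deadline = 38
Priority order (highest first): [3, 5, 2, 4, 1]
Highest priority task = 3

3


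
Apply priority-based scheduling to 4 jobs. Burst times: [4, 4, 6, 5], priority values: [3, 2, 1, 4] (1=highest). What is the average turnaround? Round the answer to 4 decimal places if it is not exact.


Sort by priority (ascending = highest first):
Order: [(1, 6), (2, 4), (3, 4), (4, 5)]
Completion times:
  Priority 1, burst=6, C=6
  Priority 2, burst=4, C=10
  Priority 3, burst=4, C=14
  Priority 4, burst=5, C=19
Average turnaround = 49/4 = 12.25

12.25


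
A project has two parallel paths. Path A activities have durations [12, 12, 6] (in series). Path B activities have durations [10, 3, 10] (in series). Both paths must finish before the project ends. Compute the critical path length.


Path A total = 12 + 12 + 6 = 30
Path B total = 10 + 3 + 10 = 23
Critical path = longest path = max(30, 23) = 30

30


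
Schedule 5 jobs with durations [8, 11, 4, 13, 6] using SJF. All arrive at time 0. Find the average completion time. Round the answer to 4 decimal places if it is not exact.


SJF order (ascending): [4, 6, 8, 11, 13]
Completion times:
  Job 1: burst=4, C=4
  Job 2: burst=6, C=10
  Job 3: burst=8, C=18
  Job 4: burst=11, C=29
  Job 5: burst=13, C=42
Average completion = 103/5 = 20.6

20.6


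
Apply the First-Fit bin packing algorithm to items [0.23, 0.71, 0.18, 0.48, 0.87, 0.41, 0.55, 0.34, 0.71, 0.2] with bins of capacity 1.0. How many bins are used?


Place items sequentially using First-Fit:
  Item 0.23 -> new Bin 1
  Item 0.71 -> Bin 1 (now 0.94)
  Item 0.18 -> new Bin 2
  Item 0.48 -> Bin 2 (now 0.66)
  Item 0.87 -> new Bin 3
  Item 0.41 -> new Bin 4
  Item 0.55 -> Bin 4 (now 0.96)
  Item 0.34 -> Bin 2 (now 1.0)
  Item 0.71 -> new Bin 5
  Item 0.2 -> Bin 5 (now 0.91)
Total bins used = 5

5


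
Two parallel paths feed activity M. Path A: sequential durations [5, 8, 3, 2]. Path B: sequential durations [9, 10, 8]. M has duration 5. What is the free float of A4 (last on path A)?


ES(A4) = sum of predecessors on chain A = 16
EF(A4) = ES + duration = 16 + 2 = 18
Successor of A4 is M. ES(M) = max(sum(A), sum(B)) = max(18, 27) = 27
Free float = ES(successor) - EF(current) = 27 - 18 = 9

9


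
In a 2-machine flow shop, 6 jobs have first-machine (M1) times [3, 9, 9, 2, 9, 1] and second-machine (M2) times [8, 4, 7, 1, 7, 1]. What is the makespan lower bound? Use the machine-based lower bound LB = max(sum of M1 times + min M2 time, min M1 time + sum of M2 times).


LB1 = sum(M1 times) + min(M2 times) = 33 + 1 = 34
LB2 = min(M1 times) + sum(M2 times) = 1 + 28 = 29
Lower bound = max(LB1, LB2) = max(34, 29) = 34

34


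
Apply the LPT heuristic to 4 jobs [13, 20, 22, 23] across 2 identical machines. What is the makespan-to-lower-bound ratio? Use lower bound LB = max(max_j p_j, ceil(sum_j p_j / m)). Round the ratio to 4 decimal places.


LPT order: [23, 22, 20, 13]
Machine loads after assignment: [36, 42]
LPT makespan = 42
Lower bound = max(max_job, ceil(total/2)) = max(23, 39) = 39
Ratio = 42 / 39 = 1.0769

1.0769


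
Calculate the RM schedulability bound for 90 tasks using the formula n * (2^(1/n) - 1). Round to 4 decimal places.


Compute 2^(1/90) = 1.0077313692
Subtract 1: 1.0077313692 - 1 = 0.0077313692
Multiply by n: 90 * 0.0077313692 = 0.6958232280
Round to 4 dp: 0.6958

0.6958


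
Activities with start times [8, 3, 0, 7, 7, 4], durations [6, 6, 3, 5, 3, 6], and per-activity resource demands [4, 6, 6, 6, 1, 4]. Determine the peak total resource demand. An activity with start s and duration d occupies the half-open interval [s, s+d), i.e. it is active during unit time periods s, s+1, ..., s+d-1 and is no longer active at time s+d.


Each activity i is active on [start_i, start_i + duration_i).
Compute total resource usage per time slot:
  t=0: active resources = [6], total = 6
  t=1: active resources = [6], total = 6
  t=2: active resources = [6], total = 6
  t=3: active resources = [6], total = 6
  t=4: active resources = [6, 4], total = 10
  t=5: active resources = [6, 4], total = 10
  t=6: active resources = [6, 4], total = 10
  t=7: active resources = [6, 6, 1, 4], total = 17
  t=8: active resources = [4, 6, 6, 1, 4], total = 21
  t=9: active resources = [4, 6, 1, 4], total = 15
  t=10: active resources = [4, 6], total = 10
  t=11: active resources = [4, 6], total = 10
  t=12: active resources = [4], total = 4
  t=13: active resources = [4], total = 4
Peak resource demand = 21

21


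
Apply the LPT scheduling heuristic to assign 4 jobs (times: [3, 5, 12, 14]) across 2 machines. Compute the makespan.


Sort jobs in decreasing order (LPT): [14, 12, 5, 3]
Assign each job to the least loaded machine:
  Machine 1: jobs [14, 3], load = 17
  Machine 2: jobs [12, 5], load = 17
Makespan = max load = 17

17


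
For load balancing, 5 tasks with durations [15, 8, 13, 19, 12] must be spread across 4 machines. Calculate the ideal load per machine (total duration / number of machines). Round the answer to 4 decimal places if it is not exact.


Total processing time = 15 + 8 + 13 + 19 + 12 = 67
Number of machines = 4
Ideal balanced load = 67 / 4 = 16.75

16.75


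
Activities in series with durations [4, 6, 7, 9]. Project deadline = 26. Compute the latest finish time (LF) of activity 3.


LF(activity 3) = deadline - sum of successor durations
Successors: activities 4 through 4 with durations [9]
Sum of successor durations = 9
LF = 26 - 9 = 17

17


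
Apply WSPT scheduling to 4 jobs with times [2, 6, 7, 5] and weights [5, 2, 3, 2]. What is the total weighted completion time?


Compute p/w ratios and sort ascending (WSPT): [(2, 5), (7, 3), (5, 2), (6, 2)]
Compute weighted completion times:
  Job (p=2,w=5): C=2, w*C=5*2=10
  Job (p=7,w=3): C=9, w*C=3*9=27
  Job (p=5,w=2): C=14, w*C=2*14=28
  Job (p=6,w=2): C=20, w*C=2*20=40
Total weighted completion time = 105

105


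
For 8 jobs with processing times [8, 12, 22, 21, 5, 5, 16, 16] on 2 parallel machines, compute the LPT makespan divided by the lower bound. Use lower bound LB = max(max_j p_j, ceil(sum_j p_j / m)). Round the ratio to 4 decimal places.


LPT order: [22, 21, 16, 16, 12, 8, 5, 5]
Machine loads after assignment: [51, 54]
LPT makespan = 54
Lower bound = max(max_job, ceil(total/2)) = max(22, 53) = 53
Ratio = 54 / 53 = 1.0189

1.0189


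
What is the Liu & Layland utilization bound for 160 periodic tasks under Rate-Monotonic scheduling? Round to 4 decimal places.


Compute 2^(1/160) = 1.0043415673
Subtract 1: 1.0043415673 - 1 = 0.0043415673
Multiply by n: 160 * 0.0043415673 = 0.6946507680
Round to 4 dp: 0.6947

0.6947


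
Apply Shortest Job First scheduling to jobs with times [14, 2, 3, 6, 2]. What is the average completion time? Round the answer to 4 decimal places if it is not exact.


SJF order (ascending): [2, 2, 3, 6, 14]
Completion times:
  Job 1: burst=2, C=2
  Job 2: burst=2, C=4
  Job 3: burst=3, C=7
  Job 4: burst=6, C=13
  Job 5: burst=14, C=27
Average completion = 53/5 = 10.6

10.6


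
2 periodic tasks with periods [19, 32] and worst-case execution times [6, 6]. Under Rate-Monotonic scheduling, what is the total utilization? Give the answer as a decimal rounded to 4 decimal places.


Compute individual utilizations (exact fractions):
  Task 1: C/T = 6/19 (approx. 0.3158)
  Task 2: C/T = 6/32 = 3/16 (approx. 0.1875)
Total utilization U = 6/19 + 3/16 = 153/304
Rounded to 4 decimal places: U = 0.5033
RM (Liu & Layland) bound for 2 tasks = 0.828427; compare with U = 153/304 (approx. 0.503289)
U <= bound, so schedulable by RM sufficient condition.

0.5033


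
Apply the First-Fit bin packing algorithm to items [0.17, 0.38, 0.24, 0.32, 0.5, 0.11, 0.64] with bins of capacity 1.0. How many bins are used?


Place items sequentially using First-Fit:
  Item 0.17 -> new Bin 1
  Item 0.38 -> Bin 1 (now 0.55)
  Item 0.24 -> Bin 1 (now 0.79)
  Item 0.32 -> new Bin 2
  Item 0.5 -> Bin 2 (now 0.82)
  Item 0.11 -> Bin 1 (now 0.9)
  Item 0.64 -> new Bin 3
Total bins used = 3

3


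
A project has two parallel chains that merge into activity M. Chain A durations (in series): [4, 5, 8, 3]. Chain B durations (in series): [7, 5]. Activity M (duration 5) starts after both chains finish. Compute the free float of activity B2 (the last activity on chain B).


ES(B2) = sum of predecessors on chain B = 7
EF(B2) = ES + duration = 7 + 5 = 12
Successor of B2 is M. ES(M) = max(sum(A), sum(B)) = max(20, 12) = 20
Free float = ES(successor) - EF(current) = 20 - 12 = 8

8


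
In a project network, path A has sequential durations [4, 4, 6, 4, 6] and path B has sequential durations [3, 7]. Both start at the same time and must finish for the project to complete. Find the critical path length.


Path A total = 4 + 4 + 6 + 4 + 6 = 24
Path B total = 3 + 7 = 10
Critical path = longest path = max(24, 10) = 24

24


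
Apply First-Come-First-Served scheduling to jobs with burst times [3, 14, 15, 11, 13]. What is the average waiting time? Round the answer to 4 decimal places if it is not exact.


FCFS order (as given): [3, 14, 15, 11, 13]
Waiting times:
  Job 1: wait = 0
  Job 2: wait = 3
  Job 3: wait = 17
  Job 4: wait = 32
  Job 5: wait = 43
Sum of waiting times = 95
Average waiting time = 95/5 = 19.0

19.0


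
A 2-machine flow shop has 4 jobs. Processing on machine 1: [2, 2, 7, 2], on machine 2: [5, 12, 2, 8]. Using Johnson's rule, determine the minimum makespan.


Apply Johnson's rule:
  Group 1 (a <= b): [(1, 2, 5), (2, 2, 12), (4, 2, 8)]
  Group 2 (a > b): [(3, 7, 2)]
Optimal job order: [1, 2, 4, 3]
Schedule:
  Job 1: M1 done at 2, M2 done at 7
  Job 2: M1 done at 4, M2 done at 19
  Job 4: M1 done at 6, M2 done at 27
  Job 3: M1 done at 13, M2 done at 29
Makespan = 29

29


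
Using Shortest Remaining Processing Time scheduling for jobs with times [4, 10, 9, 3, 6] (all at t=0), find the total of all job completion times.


Since all jobs arrive at t=0, SRPT equals SPT ordering.
SPT order: [3, 4, 6, 9, 10]
Completion times:
  Job 1: p=3, C=3
  Job 2: p=4, C=7
  Job 3: p=6, C=13
  Job 4: p=9, C=22
  Job 5: p=10, C=32
Total completion time = 3 + 7 + 13 + 22 + 32 = 77

77


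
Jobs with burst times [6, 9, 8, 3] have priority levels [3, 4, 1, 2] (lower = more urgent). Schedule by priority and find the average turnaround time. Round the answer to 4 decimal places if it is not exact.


Sort by priority (ascending = highest first):
Order: [(1, 8), (2, 3), (3, 6), (4, 9)]
Completion times:
  Priority 1, burst=8, C=8
  Priority 2, burst=3, C=11
  Priority 3, burst=6, C=17
  Priority 4, burst=9, C=26
Average turnaround = 62/4 = 15.5

15.5


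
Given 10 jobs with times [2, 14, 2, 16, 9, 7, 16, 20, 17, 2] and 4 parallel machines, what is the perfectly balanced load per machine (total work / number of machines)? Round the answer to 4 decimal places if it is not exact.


Total processing time = 2 + 14 + 2 + 16 + 9 + 7 + 16 + 20 + 17 + 2 = 105
Number of machines = 4
Ideal balanced load = 105 / 4 = 26.25

26.25
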